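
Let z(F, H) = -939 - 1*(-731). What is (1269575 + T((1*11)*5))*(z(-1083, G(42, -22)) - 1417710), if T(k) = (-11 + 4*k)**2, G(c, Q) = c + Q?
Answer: -1862089321008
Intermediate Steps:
G(c, Q) = Q + c
z(F, H) = -208 (z(F, H) = -939 + 731 = -208)
(1269575 + T((1*11)*5))*(z(-1083, G(42, -22)) - 1417710) = (1269575 + (-11 + 4*((1*11)*5))**2)*(-208 - 1417710) = (1269575 + (-11 + 4*(11*5))**2)*(-1417918) = (1269575 + (-11 + 4*55)**2)*(-1417918) = (1269575 + (-11 + 220)**2)*(-1417918) = (1269575 + 209**2)*(-1417918) = (1269575 + 43681)*(-1417918) = 1313256*(-1417918) = -1862089321008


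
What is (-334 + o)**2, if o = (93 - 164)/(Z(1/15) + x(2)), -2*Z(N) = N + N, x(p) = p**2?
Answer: 431434441/3481 ≈ 1.2394e+5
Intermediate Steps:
Z(N) = -N (Z(N) = -(N + N)/2 = -N)
o = -1065/59 (o = (93 - 164)/(-1/15 + 2**2) = -71/(-1*1/15 + 4) = -71/(-1/15 + 4) = -71/59/15 = -71*15/59 = -1065/59 ≈ -18.051)
(-334 + o)**2 = (-334 - 1065/59)**2 = (-20771/59)**2 = 431434441/3481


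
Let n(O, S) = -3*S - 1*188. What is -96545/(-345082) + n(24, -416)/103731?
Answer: 10380496315/35795700942 ≈ 0.28999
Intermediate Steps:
n(O, S) = -188 - 3*S (n(O, S) = -3*S - 188 = -188 - 3*S)
-96545/(-345082) + n(24, -416)/103731 = -96545/(-345082) + (-188 - 3*(-416))/103731 = -96545*(-1/345082) + (-188 + 1248)*(1/103731) = 96545/345082 + 1060*(1/103731) = 96545/345082 + 1060/103731 = 10380496315/35795700942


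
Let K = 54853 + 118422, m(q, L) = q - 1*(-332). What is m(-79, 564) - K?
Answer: -173022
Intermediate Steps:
m(q, L) = 332 + q (m(q, L) = q + 332 = 332 + q)
K = 173275
m(-79, 564) - K = (332 - 79) - 1*173275 = 253 - 173275 = -173022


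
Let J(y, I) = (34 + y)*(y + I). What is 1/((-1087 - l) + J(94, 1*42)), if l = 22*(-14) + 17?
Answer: 1/16612 ≈ 6.0197e-5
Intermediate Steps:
J(y, I) = (34 + y)*(I + y)
l = -291 (l = -308 + 17 = -291)
1/((-1087 - l) + J(94, 1*42)) = 1/((-1087 - 1*(-291)) + (94**2 + 34*(1*42) + 34*94 + (1*42)*94)) = 1/((-1087 + 291) + (8836 + 34*42 + 3196 + 42*94)) = 1/(-796 + (8836 + 1428 + 3196 + 3948)) = 1/(-796 + 17408) = 1/16612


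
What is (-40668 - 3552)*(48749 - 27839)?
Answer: -924640200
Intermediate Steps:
(-40668 - 3552)*(48749 - 27839) = -44220*20910 = -924640200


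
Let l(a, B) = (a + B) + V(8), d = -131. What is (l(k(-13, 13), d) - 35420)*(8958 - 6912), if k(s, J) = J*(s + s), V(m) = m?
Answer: -73412526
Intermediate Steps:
k(s, J) = 2*J*s (k(s, J) = J*(2*s) = 2*J*s)
l(a, B) = 8 + B + a (l(a, B) = (a + B) + 8 = (B + a) + 8 = 8 + B + a)
(l(k(-13, 13), d) - 35420)*(8958 - 6912) = ((8 - 131 + 2*13*(-13)) - 35420)*(8958 - 6912) = ((8 - 131 - 338) - 35420)*2046 = (-461 - 35420)*2046 = -35881*2046 = -73412526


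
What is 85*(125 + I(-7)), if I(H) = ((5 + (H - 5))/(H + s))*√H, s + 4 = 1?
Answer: 10625 + 119*I*√7/2 ≈ 10625.0 + 157.42*I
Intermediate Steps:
s = -3 (s = -4 + 1 = -3)
I(H) = H^(3/2)/(-3 + H) (I(H) = ((5 + (H - 5))/(H - 3))*√H = ((5 + (-5 + H))/(-3 + H))*√H = (H/(-3 + H))*√H = H^(3/2)/(-3 + H))
85*(125 + I(-7)) = 85*(125 + (-7)^(3/2)/(-3 - 7)) = 85*(125 - 7*I*√7/(-10)) = 85*(125 - 7*I*√7*(-⅒)) = 85*(125 + 7*I*√7/10) = 10625 + 119*I*√7/2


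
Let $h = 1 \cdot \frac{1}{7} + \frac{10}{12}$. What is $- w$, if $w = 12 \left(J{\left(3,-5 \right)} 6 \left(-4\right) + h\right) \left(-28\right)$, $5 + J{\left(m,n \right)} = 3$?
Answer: $16456$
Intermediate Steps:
$h = \frac{41}{42}$ ($h = 1 \cdot \frac{1}{7} + 10 \cdot \frac{1}{12} = \frac{1}{7} + \frac{5}{6} = \frac{41}{42} \approx 0.97619$)
$J{\left(m,n \right)} = -2$ ($J{\left(m,n \right)} = -5 + 3 = -2$)
$w = -16456$ ($w = 12 \left(\left(-2\right) 6 \left(-4\right) + \frac{41}{42}\right) \left(-28\right) = 12 \left(\left(-12\right) \left(-4\right) + \frac{41}{42}\right) \left(-28\right) = 12 \left(48 + \frac{41}{42}\right) \left(-28\right) = 12 \cdot \frac{2057}{42} \left(-28\right) = \frac{4114}{7} \left(-28\right) = -16456$)
$- w = \left(-1\right) \left(-16456\right) = 16456$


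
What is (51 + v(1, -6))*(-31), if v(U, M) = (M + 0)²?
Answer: -2697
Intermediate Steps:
v(U, M) = M²
(51 + v(1, -6))*(-31) = (51 + (-6)²)*(-31) = (51 + 36)*(-31) = 87*(-31) = -2697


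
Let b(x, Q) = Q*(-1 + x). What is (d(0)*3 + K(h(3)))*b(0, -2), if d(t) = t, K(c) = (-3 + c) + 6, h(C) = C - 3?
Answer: 6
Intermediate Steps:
h(C) = -3 + C
K(c) = 3 + c
(d(0)*3 + K(h(3)))*b(0, -2) = (0*3 + (3 + (-3 + 3)))*(-2*(-1 + 0)) = (0 + (3 + 0))*(-2*(-1)) = (0 + 3)*2 = 3*2 = 6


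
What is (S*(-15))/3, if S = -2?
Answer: 10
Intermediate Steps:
(S*(-15))/3 = -2*(-15)/3 = 30*(⅓) = 10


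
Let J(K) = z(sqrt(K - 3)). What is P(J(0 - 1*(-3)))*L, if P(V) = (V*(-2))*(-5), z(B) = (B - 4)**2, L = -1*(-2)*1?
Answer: 320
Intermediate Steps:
L = 2 (L = 2*1 = 2)
z(B) = (-4 + B)**2
J(K) = (-4 + sqrt(-3 + K))**2 (J(K) = (-4 + sqrt(K - 3))**2 = (-4 + sqrt(-3 + K))**2)
P(V) = 10*V (P(V) = -2*V*(-5) = 10*V)
P(J(0 - 1*(-3)))*L = (10*(-4 + sqrt(-3 + (0 - 1*(-3))))**2)*2 = (10*(-4 + sqrt(-3 + (0 + 3)))**2)*2 = (10*(-4 + sqrt(-3 + 3))**2)*2 = (10*(-4 + sqrt(0))**2)*2 = (10*(-4 + 0)**2)*2 = (10*(-4)**2)*2 = (10*16)*2 = 160*2 = 320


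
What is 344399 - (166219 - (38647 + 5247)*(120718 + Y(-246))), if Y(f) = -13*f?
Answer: 5439347084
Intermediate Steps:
344399 - (166219 - (38647 + 5247)*(120718 + Y(-246))) = 344399 - (166219 - (38647 + 5247)*(120718 - 13*(-246))) = 344399 - (166219 - 43894*(120718 + 3198)) = 344399 - (166219 - 43894*123916) = 344399 - (166219 - 1*5439168904) = 344399 - (166219 - 5439168904) = 344399 - 1*(-5439002685) = 344399 + 5439002685 = 5439347084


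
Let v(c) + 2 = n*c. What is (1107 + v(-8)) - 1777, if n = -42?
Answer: -336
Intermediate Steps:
v(c) = -2 - 42*c
(1107 + v(-8)) - 1777 = (1107 + (-2 - 42*(-8))) - 1777 = (1107 + (-2 + 336)) - 1777 = (1107 + 334) - 1777 = 1441 - 1777 = -336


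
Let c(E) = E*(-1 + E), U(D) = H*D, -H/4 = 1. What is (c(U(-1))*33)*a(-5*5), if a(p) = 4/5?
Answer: 1584/5 ≈ 316.80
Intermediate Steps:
H = -4 (H = -4*1 = -4)
U(D) = -4*D
a(p) = ⅘ (a(p) = 4*(⅕) = ⅘)
(c(U(-1))*33)*a(-5*5) = (((-4*(-1))*(-1 - 4*(-1)))*33)*(⅘) = ((4*(-1 + 4))*33)*(⅘) = ((4*3)*33)*(⅘) = (12*33)*(⅘) = 396*(⅘) = 1584/5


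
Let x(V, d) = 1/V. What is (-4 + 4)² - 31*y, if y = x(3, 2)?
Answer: -31/3 ≈ -10.333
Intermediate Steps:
y = ⅓ (y = 1/3 = ⅓ ≈ 0.33333)
(-4 + 4)² - 31*y = (-4 + 4)² - 31*⅓ = 0² - 31/3 = 0 - 31/3 = -31/3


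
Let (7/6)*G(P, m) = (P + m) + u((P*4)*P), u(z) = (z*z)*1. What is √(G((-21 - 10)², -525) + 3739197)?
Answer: √573142960399317/7 ≈ 3.4201e+6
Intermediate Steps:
u(z) = z² (u(z) = z²*1 = z²)
G(P, m) = 6*P/7 + 6*m/7 + 96*P⁴/7 (G(P, m) = 6*((P + m) + ((P*4)*P)²)/7 = 6*((P + m) + ((4*P)*P)²)/7 = 6*((P + m) + (4*P²)²)/7 = 6*((P + m) + 16*P⁴)/7 = 6*(P + m + 16*P⁴)/7 = 6*P/7 + 6*m/7 + 96*P⁴/7)
√(G((-21 - 10)², -525) + 3739197) = √((6*(-21 - 10)²/7 + (6/7)*(-525) + 96*((-21 - 10)²)⁴/7) + 3739197) = √(((6/7)*(-31)² - 450 + 96*((-31)²)⁴/7) + 3739197) = √(((6/7)*961 - 450 + (96/7)*961⁴) + 3739197) = √((5766/7 - 450 + (96/7)*852891037441) + 3739197) = √((5766/7 - 450 + 81877539594336/7) + 3739197) = √(81877539596952/7 + 3739197) = √(81877565771331/7) = √573142960399317/7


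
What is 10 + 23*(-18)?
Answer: -404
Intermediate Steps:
10 + 23*(-18) = 10 - 414 = -404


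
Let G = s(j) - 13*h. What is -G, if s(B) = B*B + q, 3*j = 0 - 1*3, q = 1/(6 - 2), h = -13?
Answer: -681/4 ≈ -170.25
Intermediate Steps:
q = ¼ (q = 1/4 = ¼ ≈ 0.25000)
j = -1 (j = (0 - 1*3)/3 = (0 - 3)/3 = (⅓)*(-3) = -1)
s(B) = ¼ + B² (s(B) = B*B + ¼ = B² + ¼ = ¼ + B²)
G = 681/4 (G = (¼ + (-1)²) - 13*(-13) = (¼ + 1) + 169 = 5/4 + 169 = 681/4 ≈ 170.25)
-G = -1*681/4 = -681/4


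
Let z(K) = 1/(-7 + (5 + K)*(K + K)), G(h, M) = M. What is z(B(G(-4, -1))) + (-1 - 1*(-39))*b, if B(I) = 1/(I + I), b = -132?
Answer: -115370/23 ≈ -5016.1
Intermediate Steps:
B(I) = 1/(2*I)
z(K) = 1/(-7 + 2*K*(5 + K)) (z(K) = 1/(-7 + (5 + K)*(2*K)) = 1/(-7 + 2*K*(5 + K)))
z(B(G(-4, -1))) + (-1 - 1*(-39))*b = 1/(-7 + 2*((½)/(-1))² + 10*((½)/(-1))) + (-1 - 1*(-39))*(-132) = 1/(-7 + 2*((½)*(-1))² + 10*((½)*(-1))) + (-1 + 39)*(-132) = 1/(-7 + 2*(-½)² + 10*(-½)) + 38*(-132) = 1/(-7 + 2*(¼) - 5) - 5016 = 1/(-7 + ½ - 5) - 5016 = 1/(-23/2) - 5016 = -2/23 - 5016 = -115370/23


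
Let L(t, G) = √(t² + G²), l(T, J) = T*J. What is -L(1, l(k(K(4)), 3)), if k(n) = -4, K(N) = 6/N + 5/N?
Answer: -√145 ≈ -12.042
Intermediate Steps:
K(N) = 11/N
l(T, J) = J*T
L(t, G) = √(G² + t²)
-L(1, l(k(K(4)), 3)) = -√((3*(-4))² + 1²) = -√((-12)² + 1) = -√(144 + 1) = -√145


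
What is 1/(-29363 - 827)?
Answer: -1/30190 ≈ -3.3124e-5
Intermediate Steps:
1/(-29363 - 827) = 1/(-30190) = -1/30190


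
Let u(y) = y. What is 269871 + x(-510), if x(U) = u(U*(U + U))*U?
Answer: -265032129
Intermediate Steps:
x(U) = 2*U³ (x(U) = (U*(U + U))*U = (U*(2*U))*U = (2*U²)*U = 2*U³)
269871 + x(-510) = 269871 + 2*(-510)³ = 269871 + 2*(-132651000) = 269871 - 265302000 = -265032129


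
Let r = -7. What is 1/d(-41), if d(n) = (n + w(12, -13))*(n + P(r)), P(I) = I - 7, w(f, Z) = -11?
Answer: 1/2860 ≈ 0.00034965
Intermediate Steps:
P(I) = -7 + I
d(n) = (-14 + n)*(-11 + n) (d(n) = (n - 11)*(n + (-7 - 7)) = (-11 + n)*(n - 14) = (-11 + n)*(-14 + n) = (-14 + n)*(-11 + n))
1/d(-41) = 1/(154 + (-41)² - 25*(-41)) = 1/(154 + 1681 + 1025) = 1/2860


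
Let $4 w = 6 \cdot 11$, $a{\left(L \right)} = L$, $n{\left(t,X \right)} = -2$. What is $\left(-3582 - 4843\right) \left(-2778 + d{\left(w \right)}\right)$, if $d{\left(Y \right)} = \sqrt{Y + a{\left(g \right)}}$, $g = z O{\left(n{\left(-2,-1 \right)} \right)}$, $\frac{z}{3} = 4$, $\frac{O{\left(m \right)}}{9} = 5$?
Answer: $23404650 - \frac{8425 \sqrt{2226}}{2} \approx 2.3206 \cdot 10^{7}$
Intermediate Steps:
$O{\left(m \right)} = 45$ ($O{\left(m \right)} = 9 \cdot 5 = 45$)
$z = 12$ ($z = 3 \cdot 4 = 12$)
$g = 540$ ($g = 12 \cdot 45 = 540$)
$w = \frac{33}{2}$ ($w = \frac{6 \cdot 11}{4} = \frac{1}{4} \cdot 66 = \frac{33}{2} \approx 16.5$)
$d{\left(Y \right)} = \sqrt{540 + Y}$ ($d{\left(Y \right)} = \sqrt{Y + 540} = \sqrt{540 + Y}$)
$\left(-3582 - 4843\right) \left(-2778 + d{\left(w \right)}\right) = \left(-3582 - 4843\right) \left(-2778 + \sqrt{540 + \frac{33}{2}}\right) = - 8425 \left(-2778 + \sqrt{\frac{1113}{2}}\right) = - 8425 \left(-2778 + \frac{\sqrt{2226}}{2}\right) = 23404650 - \frac{8425 \sqrt{2226}}{2}$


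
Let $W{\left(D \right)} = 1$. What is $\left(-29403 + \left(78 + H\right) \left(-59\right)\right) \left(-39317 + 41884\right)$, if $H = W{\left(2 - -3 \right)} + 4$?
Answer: $-88048100$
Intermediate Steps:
$H = 5$ ($H = 1 + 4 = 5$)
$\left(-29403 + \left(78 + H\right) \left(-59\right)\right) \left(-39317 + 41884\right) = \left(-29403 + \left(78 + 5\right) \left(-59\right)\right) \left(-39317 + 41884\right) = \left(-29403 + 83 \left(-59\right)\right) 2567 = \left(-29403 - 4897\right) 2567 = \left(-34300\right) 2567 = -88048100$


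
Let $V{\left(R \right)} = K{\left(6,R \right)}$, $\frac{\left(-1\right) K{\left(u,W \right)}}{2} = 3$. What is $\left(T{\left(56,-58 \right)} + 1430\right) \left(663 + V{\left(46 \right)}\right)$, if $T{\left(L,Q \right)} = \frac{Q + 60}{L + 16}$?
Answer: $\frac{3758113}{4} \approx 9.3953 \cdot 10^{5}$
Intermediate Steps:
$T{\left(L,Q \right)} = \frac{60 + Q}{16 + L}$
$K{\left(u,W \right)} = -6$ ($K{\left(u,W \right)} = \left(-2\right) 3 = -6$)
$V{\left(R \right)} = -6$
$\left(T{\left(56,-58 \right)} + 1430\right) \left(663 + V{\left(46 \right)}\right) = \left(\frac{60 - 58}{16 + 56} + 1430\right) \left(663 - 6\right) = \left(\frac{1}{72} \cdot 2 + 1430\right) 657 = \left(\frac{1}{36} + 1430\right) 657 = \frac{51481}{36} \cdot 657 = \frac{3758113}{4}$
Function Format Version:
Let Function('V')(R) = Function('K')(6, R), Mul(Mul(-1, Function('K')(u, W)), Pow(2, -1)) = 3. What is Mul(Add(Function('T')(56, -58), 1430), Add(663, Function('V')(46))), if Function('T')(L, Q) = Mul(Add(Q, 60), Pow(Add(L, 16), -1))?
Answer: Rational(3758113, 4) ≈ 9.3953e+5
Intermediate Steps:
Function('T')(L, Q) = Mul(Pow(Add(16, L), -1), Add(60, Q)) (Function('T')(L, Q) = Mul(Add(60, Q), Pow(Add(16, L), -1)) = Mul(Pow(Add(16, L), -1), Add(60, Q)))
Function('K')(u, W) = -6 (Function('K')(u, W) = Mul(-2, 3) = -6)
Function('V')(R) = -6
Mul(Add(Function('T')(56, -58), 1430), Add(663, Function('V')(46))) = Mul(Add(Mul(Pow(Add(16, 56), -1), Add(60, -58)), 1430), Add(663, -6)) = Mul(Add(Mul(Pow(72, -1), 2), 1430), 657) = Mul(Add(Mul(Rational(1, 72), 2), 1430), 657) = Mul(Add(Rational(1, 36), 1430), 657) = Mul(Rational(51481, 36), 657) = Rational(3758113, 4)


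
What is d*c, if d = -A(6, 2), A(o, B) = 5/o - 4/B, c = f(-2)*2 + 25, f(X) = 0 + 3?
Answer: 217/6 ≈ 36.167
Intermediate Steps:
f(X) = 3
c = 31 (c = 3*2 + 25 = 6 + 25 = 31)
A(o, B) = -4/B + 5/o
d = 7/6 (d = -(-4/2 + 5/6) = -(-4*½ + 5*(⅙)) = -(-2 + ⅚) = -1*(-7/6) = 7/6 ≈ 1.1667)
d*c = (7/6)*31 = 217/6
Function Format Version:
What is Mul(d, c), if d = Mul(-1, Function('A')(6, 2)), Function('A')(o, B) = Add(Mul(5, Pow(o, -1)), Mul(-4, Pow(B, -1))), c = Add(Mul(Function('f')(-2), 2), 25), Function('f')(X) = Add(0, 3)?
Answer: Rational(217, 6) ≈ 36.167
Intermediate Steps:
Function('f')(X) = 3
c = 31 (c = Add(Mul(3, 2), 25) = Add(6, 25) = 31)
Function('A')(o, B) = Add(Mul(-4, Pow(B, -1)), Mul(5, Pow(o, -1)))
d = Rational(7, 6) (d = Mul(-1, Add(Mul(-4, Pow(2, -1)), Mul(5, Pow(6, -1)))) = Mul(-1, Add(Mul(-4, Rational(1, 2)), Mul(5, Rational(1, 6)))) = Mul(-1, Add(-2, Rational(5, 6))) = Mul(-1, Rational(-7, 6)) = Rational(7, 6) ≈ 1.1667)
Mul(d, c) = Mul(Rational(7, 6), 31) = Rational(217, 6)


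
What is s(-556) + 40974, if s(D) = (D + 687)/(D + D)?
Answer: 45562957/1112 ≈ 40974.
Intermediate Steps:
s(D) = (687 + D)/(2*D) (s(D) = (687 + D)/((2*D)) = (687 + D)*(1/(2*D)) = (687 + D)/(2*D))
s(-556) + 40974 = (½)*(687 - 556)/(-556) + 40974 = (½)*(-1/556)*131 + 40974 = -131/1112 + 40974 = 45562957/1112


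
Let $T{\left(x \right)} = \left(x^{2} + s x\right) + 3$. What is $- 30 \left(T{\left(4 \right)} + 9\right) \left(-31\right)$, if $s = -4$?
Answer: $11160$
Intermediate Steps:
$T{\left(x \right)} = 3 + x^{2} - 4 x$ ($T{\left(x \right)} = \left(x^{2} - 4 x\right) + 3 = 3 + x^{2} - 4 x$)
$- 30 \left(T{\left(4 \right)} + 9\right) \left(-31\right) = - 30 \left(\left(3 + 4^{2} - 16\right) + 9\right) \left(-31\right) = - 30 \left(\left(3 + 16 - 16\right) + 9\right) \left(-31\right) = - 30 \left(3 + 9\right) \left(-31\right) = \left(-30\right) 12 \left(-31\right) = \left(-360\right) \left(-31\right) = 11160$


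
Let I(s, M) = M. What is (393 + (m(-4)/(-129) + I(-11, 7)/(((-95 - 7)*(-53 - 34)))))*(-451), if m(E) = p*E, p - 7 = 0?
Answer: -67670227801/381582 ≈ -1.7734e+5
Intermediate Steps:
p = 7 (p = 7 + 0 = 7)
m(E) = 7*E
(393 + (m(-4)/(-129) + I(-11, 7)/(((-95 - 7)*(-53 - 34)))))*(-451) = (393 + ((7*(-4))/(-129) + 7/(((-95 - 7)*(-53 - 34)))))*(-451) = (393 + (-28*(-1/129) + 7/((-102*(-87)))))*(-451) = (393 + (28/129 + 7/8874))*(-451) = (393 + 83125/381582)*(-451) = (150044851/381582)*(-451) = -67670227801/381582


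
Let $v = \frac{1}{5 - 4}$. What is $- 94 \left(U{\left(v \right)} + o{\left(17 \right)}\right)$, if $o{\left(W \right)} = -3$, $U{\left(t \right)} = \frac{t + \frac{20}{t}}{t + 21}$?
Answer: $\frac{2115}{11} \approx 192.27$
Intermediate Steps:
$v = 1$ ($v = 1^{-1} = 1$)
$U{\left(t \right)} = \frac{t + \frac{20}{t}}{21 + t}$
$- 94 \left(U{\left(v \right)} + o{\left(17 \right)}\right) = - 94 \left(\frac{20 + 1^{2}}{1 \left(21 + 1\right)} - 3\right) = - 94 \left(1 \cdot \frac{1}{22} \left(20 + 1\right) - 3\right) = - 94 \left(1 \cdot \frac{1}{22} \cdot 21 - 3\right) = - 94 \left(\frac{21}{22} - 3\right) = \left(-94\right) \left(- \frac{45}{22}\right) = \frac{2115}{11}$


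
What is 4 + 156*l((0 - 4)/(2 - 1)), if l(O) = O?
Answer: -620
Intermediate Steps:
4 + 156*l((0 - 4)/(2 - 1)) = 4 + 156*((0 - 4)/(2 - 1)) = 4 + 156*(-4/1) = 4 + 156*(-4*1) = 4 + 156*(-4) = 4 - 624 = -620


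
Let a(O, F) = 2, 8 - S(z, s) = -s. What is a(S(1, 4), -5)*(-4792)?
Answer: -9584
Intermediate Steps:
S(z, s) = 8 + s (S(z, s) = 8 - (-1)*s = 8 + s)
a(S(1, 4), -5)*(-4792) = 2*(-4792) = -9584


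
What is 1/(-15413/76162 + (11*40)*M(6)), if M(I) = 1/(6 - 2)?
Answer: 76162/8362407 ≈ 0.0091077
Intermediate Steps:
M(I) = 1/4
1/(-15413/76162 + (11*40)*M(6)) = 1/(-15413/76162 + (11*40)*(1/4)) = 1/(-15413*1/76162 + 440*(1/4)) = 1/(-15413/76162 + 110) = 1/(8362407/76162) = 76162/8362407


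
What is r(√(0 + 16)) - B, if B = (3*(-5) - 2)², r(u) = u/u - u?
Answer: -292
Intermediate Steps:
r(u) = 1 - u
B = 289 (B = (-15 - 2)² = (-17)² = 289)
r(√(0 + 16)) - B = (1 - √(0 + 16)) - 1*289 = (1 - √16) - 289 = (1 - 1*4) - 289 = (1 - 4) - 289 = -3 - 289 = -292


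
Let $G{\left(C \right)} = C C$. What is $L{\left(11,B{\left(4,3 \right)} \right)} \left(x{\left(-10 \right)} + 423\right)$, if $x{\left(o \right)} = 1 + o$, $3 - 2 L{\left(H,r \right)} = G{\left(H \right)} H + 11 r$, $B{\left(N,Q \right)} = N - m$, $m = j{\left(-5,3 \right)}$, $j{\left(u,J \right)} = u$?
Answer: $-295389$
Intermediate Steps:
$m = -5$
$G{\left(C \right)} = C^{2}$
$B{\left(N,Q \right)} = 5 + N$ ($B{\left(N,Q \right)} = N - -5 = N + 5 = 5 + N$)
$L{\left(H,r \right)} = \frac{3}{2} - \frac{11 r}{2} - \frac{H^{3}}{2}$ ($L{\left(H,r \right)} = \frac{3}{2} - \frac{H^{2} H + 11 r}{2} = \frac{3}{2} - \frac{H^{3} + 11 r}{2} = \frac{3}{2} - \left(\frac{H^{3}}{2} + \frac{11 r}{2}\right) = \frac{3}{2} - \frac{11 r}{2} - \frac{H^{3}}{2}$)
$L{\left(11,B{\left(4,3 \right)} \right)} \left(x{\left(-10 \right)} + 423\right) = \left(\frac{3}{2} - \frac{11 \left(5 + 4\right)}{2} - \frac{11^{3}}{2}\right) \left(\left(1 - 10\right) + 423\right) = \left(\frac{3}{2} - \frac{99}{2} - \frac{1331}{2}\right) \left(-9 + 423\right) = \left(\frac{3}{2} - \frac{99}{2} - \frac{1331}{2}\right) 414 = \left(- \frac{1427}{2}\right) 414 = -295389$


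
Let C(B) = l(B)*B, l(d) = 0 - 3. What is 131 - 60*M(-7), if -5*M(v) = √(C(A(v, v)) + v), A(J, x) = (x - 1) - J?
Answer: 131 + 24*I ≈ 131.0 + 24.0*I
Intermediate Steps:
A(J, x) = -1 + x - J (A(J, x) = (-1 + x) - J = -1 + x - J)
l(d) = -3
C(B) = -3*B
M(v) = -√(3 + v)/5 (M(v) = -√(-3*(-1 + v - v) + v)/5 = -√(-3*(-1) + v)/5 = -√(3 + v)/5)
131 - 60*M(-7) = 131 - (-12)*√(3 - 7) = 131 - (-12)*√(-4) = 131 - (-12)*2*I = 131 - (-24)*I = 131 + 24*I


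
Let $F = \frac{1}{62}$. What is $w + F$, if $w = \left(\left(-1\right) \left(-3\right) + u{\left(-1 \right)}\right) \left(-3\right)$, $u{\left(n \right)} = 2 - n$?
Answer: $- \frac{1115}{62} \approx -17.984$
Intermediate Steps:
$w = -18$ ($w = \left(\left(-1\right) \left(-3\right) + \left(2 - -1\right)\right) \left(-3\right) = \left(3 + \left(2 + 1\right)\right) \left(-3\right) = \left(3 + 3\right) \left(-3\right) = 6 \left(-3\right) = -18$)
$F = \frac{1}{62} \approx 0.016129$
$w + F = -18 + \frac{1}{62} = - \frac{1115}{62}$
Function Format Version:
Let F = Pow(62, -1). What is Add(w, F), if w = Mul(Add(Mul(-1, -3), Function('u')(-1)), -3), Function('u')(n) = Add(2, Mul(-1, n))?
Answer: Rational(-1115, 62) ≈ -17.984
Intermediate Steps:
w = -18 (w = Mul(Add(Mul(-1, -3), Add(2, Mul(-1, -1))), -3) = Mul(Add(3, Add(2, 1)), -3) = Mul(Add(3, 3), -3) = Mul(6, -3) = -18)
F = Rational(1, 62) ≈ 0.016129
Add(w, F) = Add(-18, Rational(1, 62)) = Rational(-1115, 62)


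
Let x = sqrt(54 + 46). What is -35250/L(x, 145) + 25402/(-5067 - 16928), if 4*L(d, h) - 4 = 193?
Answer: -3106299194/4333015 ≈ -716.89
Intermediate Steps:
x = 10 (x = sqrt(100) = 10)
L(d, h) = 197/4 (L(d, h) = 1 + (1/4)*193 = 1 + 193/4 = 197/4)
-35250/L(x, 145) + 25402/(-5067 - 16928) = -35250/197/4 + 25402/(-5067 - 16928) = -35250*4/197 + 25402/(-21995) = -141000/197 + 25402*(-1/21995) = -141000/197 - 25402/21995 = -3106299194/4333015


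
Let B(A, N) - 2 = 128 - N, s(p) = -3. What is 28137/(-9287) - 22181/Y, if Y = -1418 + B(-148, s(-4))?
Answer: 169838902/11933795 ≈ 14.232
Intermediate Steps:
B(A, N) = 130 - N (B(A, N) = 2 + (128 - N) = 130 - N)
Y = -1285 (Y = -1418 + (130 - 1*(-3)) = -1418 + (130 + 3) = -1418 + 133 = -1285)
28137/(-9287) - 22181/Y = 28137/(-9287) - 22181/(-1285) = 28137*(-1/9287) - 22181*(-1/1285) = -28137/9287 + 22181/1285 = 169838902/11933795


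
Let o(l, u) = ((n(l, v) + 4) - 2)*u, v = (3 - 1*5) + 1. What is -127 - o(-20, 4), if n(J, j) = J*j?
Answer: -215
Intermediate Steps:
v = -1 (v = (3 - 5) + 1 = -2 + 1 = -1)
o(l, u) = u*(2 - l) (o(l, u) = ((l*(-1) + 4) - 2)*u = ((-l + 4) - 2)*u = ((4 - l) - 2)*u = (2 - l)*u = u*(2 - l))
-127 - o(-20, 4) = -127 - 4*(2 - 1*(-20)) = -127 - 4*(2 + 20) = -127 - 4*22 = -127 - 1*88 = -127 - 88 = -215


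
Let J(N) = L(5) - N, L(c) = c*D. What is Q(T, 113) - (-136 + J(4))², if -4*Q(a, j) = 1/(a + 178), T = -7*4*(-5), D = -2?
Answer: -28620001/1272 ≈ -22500.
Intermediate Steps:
L(c) = -2*c (L(c) = c*(-2) = -2*c)
T = 140 (T = -28*(-5) = 140)
J(N) = -10 - N (J(N) = -2*5 - N = -10 - N)
Q(a, j) = -1/(4*(178 + a)) (Q(a, j) = -1/(4*(a + 178)) = -1/(4*(178 + a)))
Q(T, 113) - (-136 + J(4))² = -1/(712 + 4*140) - (-136 + (-10 - 1*4))² = -1/(712 + 560) - (-136 + (-10 - 4))² = -1/1272 - (-136 - 14)² = -1*1/1272 - 1*(-150)² = -1/1272 - 1*22500 = -1/1272 - 22500 = -28620001/1272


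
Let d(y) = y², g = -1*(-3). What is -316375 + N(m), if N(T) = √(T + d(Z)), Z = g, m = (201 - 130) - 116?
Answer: -316375 + 6*I ≈ -3.1638e+5 + 6.0*I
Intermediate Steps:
g = 3
m = -45 (m = 71 - 116 = -45)
Z = 3
N(T) = √(9 + T) (N(T) = √(T + 3²) = √(T + 9) = √(9 + T))
-316375 + N(m) = -316375 + √(9 - 45) = -316375 + √(-36) = -316375 + 6*I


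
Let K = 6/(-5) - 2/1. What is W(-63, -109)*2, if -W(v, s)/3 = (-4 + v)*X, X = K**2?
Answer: 102912/25 ≈ 4116.5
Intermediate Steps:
K = -16/5 (K = 6*(-1/5) - 2*1 = -6/5 - 2 = -16/5 ≈ -3.2000)
X = 256/25 (X = (-16/5)**2 = 256/25 ≈ 10.240)
W(v, s) = 3072/25 - 768*v/25 (W(v, s) = -3*(-4 + v)*256/25 = -3*(-1024/25 + 256*v/25) = 3072/25 - 768*v/25)
W(-63, -109)*2 = (3072/25 - 768/25*(-63))*2 = (3072/25 + 48384/25)*2 = (51456/25)*2 = 102912/25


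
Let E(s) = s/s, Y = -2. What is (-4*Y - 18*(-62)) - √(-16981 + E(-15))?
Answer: 1124 - 2*I*√4245 ≈ 1124.0 - 130.31*I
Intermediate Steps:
E(s) = 1
(-4*Y - 18*(-62)) - √(-16981 + E(-15)) = (-4*(-2) - 18*(-62)) - √(-16981 + 1) = (8 + 1116) - √(-16980) = 1124 - 2*I*√4245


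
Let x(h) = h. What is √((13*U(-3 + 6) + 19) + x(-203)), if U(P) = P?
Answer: I*√145 ≈ 12.042*I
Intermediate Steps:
√((13*U(-3 + 6) + 19) + x(-203)) = √((13*(-3 + 6) + 19) - 203) = √((13*3 + 19) - 203) = √((39 + 19) - 203) = √(58 - 203) = √(-145) = I*√145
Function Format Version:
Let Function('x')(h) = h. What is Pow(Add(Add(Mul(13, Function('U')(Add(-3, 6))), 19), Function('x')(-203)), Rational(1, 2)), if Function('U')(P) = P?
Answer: Mul(I, Pow(145, Rational(1, 2))) ≈ Mul(12.042, I)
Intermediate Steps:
Pow(Add(Add(Mul(13, Function('U')(Add(-3, 6))), 19), Function('x')(-203)), Rational(1, 2)) = Pow(Add(Add(Mul(13, Add(-3, 6)), 19), -203), Rational(1, 2)) = Pow(Add(Add(Mul(13, 3), 19), -203), Rational(1, 2)) = Pow(Add(Add(39, 19), -203), Rational(1, 2)) = Pow(Add(58, -203), Rational(1, 2)) = Pow(-145, Rational(1, 2)) = Mul(I, Pow(145, Rational(1, 2)))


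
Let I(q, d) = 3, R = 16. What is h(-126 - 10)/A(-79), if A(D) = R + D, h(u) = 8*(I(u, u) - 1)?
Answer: -16/63 ≈ -0.25397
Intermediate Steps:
h(u) = 16 (h(u) = 8*(3 - 1) = 8*2 = 16)
A(D) = 16 + D
h(-126 - 10)/A(-79) = 16/(16 - 79) = 16/(-63) = 16*(-1/63) = -16/63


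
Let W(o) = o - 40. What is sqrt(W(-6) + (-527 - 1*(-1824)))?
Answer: 3*sqrt(139) ≈ 35.370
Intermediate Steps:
W(o) = -40 + o
sqrt(W(-6) + (-527 - 1*(-1824))) = sqrt((-40 - 6) + (-527 - 1*(-1824))) = sqrt(-46 + (-527 + 1824)) = sqrt(-46 + 1297) = sqrt(1251) = 3*sqrt(139)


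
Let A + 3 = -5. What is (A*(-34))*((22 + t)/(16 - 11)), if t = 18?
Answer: 2176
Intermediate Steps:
A = -8 (A = -3 - 5 = -8)
(A*(-34))*((22 + t)/(16 - 11)) = (-8*(-34))*((22 + 18)/(16 - 11)) = 272*(40/5) = 272*(40*(⅕)) = 272*8 = 2176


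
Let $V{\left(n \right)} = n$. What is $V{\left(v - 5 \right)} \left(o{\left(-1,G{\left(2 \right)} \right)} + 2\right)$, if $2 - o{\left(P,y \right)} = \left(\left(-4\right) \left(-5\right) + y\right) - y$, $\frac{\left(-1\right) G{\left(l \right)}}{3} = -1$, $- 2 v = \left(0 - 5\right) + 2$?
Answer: $56$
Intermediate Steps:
$v = \frac{3}{2}$ ($v = - \frac{\left(0 - 5\right) + 2}{2} = - \frac{-5 + 2}{2} = \left(- \frac{1}{2}\right) \left(-3\right) = \frac{3}{2} \approx 1.5$)
$G{\left(l \right)} = 3$ ($G{\left(l \right)} = \left(-3\right) \left(-1\right) = 3$)
$o{\left(P,y \right)} = -18$ ($o{\left(P,y \right)} = 2 - \left(\left(\left(-4\right) \left(-5\right) + y\right) - y\right) = 2 - \left(\left(20 + y\right) - y\right) = 2 - 20 = -18$)
$V{\left(v - 5 \right)} \left(o{\left(-1,G{\left(2 \right)} \right)} + 2\right) = \left(\frac{3}{2} - 5\right) \left(-18 + 2\right) = \left(- \frac{7}{2}\right) \left(-16\right) = 56$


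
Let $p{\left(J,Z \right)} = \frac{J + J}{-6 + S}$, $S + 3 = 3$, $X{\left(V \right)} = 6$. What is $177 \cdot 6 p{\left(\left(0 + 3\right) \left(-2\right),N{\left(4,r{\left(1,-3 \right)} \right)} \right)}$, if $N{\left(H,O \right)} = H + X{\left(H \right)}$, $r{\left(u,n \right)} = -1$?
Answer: $2124$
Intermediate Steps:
$S = 0$ ($S = -3 + 3 = 0$)
$N{\left(H,O \right)} = 6 + H$ ($N{\left(H,O \right)} = H + 6 = 6 + H$)
$p{\left(J,Z \right)} = - \frac{J}{3}$ ($p{\left(J,Z \right)} = \frac{J + J}{-6 + 0} = \frac{2 J}{-6} = 2 J \left(- \frac{1}{6}\right) = - \frac{J}{3}$)
$177 \cdot 6 p{\left(\left(0 + 3\right) \left(-2\right),N{\left(4,r{\left(1,-3 \right)} \right)} \right)} = 177 \cdot 6 \left(- \frac{\left(0 + 3\right) \left(-2\right)}{3}\right) = 1062 \left(- \frac{3 \left(-2\right)}{3}\right) = 1062 \left(\left(- \frac{1}{3}\right) \left(-6\right)\right) = 1062 \cdot 2 = 2124$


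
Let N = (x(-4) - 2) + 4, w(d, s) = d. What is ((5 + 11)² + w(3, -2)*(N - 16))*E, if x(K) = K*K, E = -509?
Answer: -133358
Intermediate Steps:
x(K) = K²
N = 18 (N = ((-4)² - 2) + 4 = (16 - 2) + 4 = 14 + 4 = 18)
((5 + 11)² + w(3, -2)*(N - 16))*E = ((5 + 11)² + 3*(18 - 16))*(-509) = (16² + 3*2)*(-509) = (256 + 6)*(-509) = 262*(-509) = -133358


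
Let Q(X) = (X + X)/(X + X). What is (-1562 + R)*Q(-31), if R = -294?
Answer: -1856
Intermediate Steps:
Q(X) = 1 (Q(X) = (2*X)/((2*X)) = (2*X)*(1/(2*X)) = 1)
(-1562 + R)*Q(-31) = (-1562 - 294)*1 = -1856*1 = -1856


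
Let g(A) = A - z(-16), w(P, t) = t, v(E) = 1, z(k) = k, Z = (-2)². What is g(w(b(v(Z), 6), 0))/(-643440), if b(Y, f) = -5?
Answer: -1/40215 ≈ -2.4866e-5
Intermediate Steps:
Z = 4
g(A) = 16 + A (g(A) = A - 1*(-16) = A + 16 = 16 + A)
g(w(b(v(Z), 6), 0))/(-643440) = (16 + 0)/(-643440) = 16*(-1/643440) = -1/40215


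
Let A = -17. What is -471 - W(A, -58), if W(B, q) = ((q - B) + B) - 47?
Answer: -366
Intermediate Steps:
W(B, q) = -47 + q (W(B, q) = q - 47 = -47 + q)
-471 - W(A, -58) = -471 - (-47 - 58) = -471 - 1*(-105) = -471 + 105 = -366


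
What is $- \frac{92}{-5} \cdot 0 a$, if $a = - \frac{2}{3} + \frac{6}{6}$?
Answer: $0$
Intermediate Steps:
$a = \frac{1}{3}$ ($a = \left(-2\right) \frac{1}{3} + 6 \cdot \frac{1}{6} = - \frac{2}{3} + 1 = \frac{1}{3} \approx 0.33333$)
$- \frac{92}{-5} \cdot 0 a = - \frac{92}{-5} \cdot 0 \cdot \frac{1}{3} = \left(-92\right) \left(- \frac{1}{5}\right) 0 = \frac{92}{5} \cdot 0 = 0$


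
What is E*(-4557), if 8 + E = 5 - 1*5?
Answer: 36456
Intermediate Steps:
E = -8 (E = -8 + (5 - 1*5) = -8 + (5 - 5) = -8 + 0 = -8)
E*(-4557) = -8*(-4557) = 36456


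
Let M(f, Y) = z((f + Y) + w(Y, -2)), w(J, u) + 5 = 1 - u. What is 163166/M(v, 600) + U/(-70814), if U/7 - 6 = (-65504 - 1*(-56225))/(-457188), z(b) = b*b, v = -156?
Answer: 25876401721369/31004756198312 ≈ 0.83459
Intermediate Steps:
w(J, u) = -4 - u (w(J, u) = -5 + (1 - u) = -4 - u)
z(b) = b**2
M(f, Y) = (-2 + Y + f)**2 (M(f, Y) = ((f + Y) + (-4 - 1*(-2)))**2 = ((Y + f) + (-4 + 2))**2 = ((Y + f) - 2)**2 = (-2 + Y + f)**2)
U = 6422283/152396 (U = 42 + 7*((-65504 - 1*(-56225))/(-457188)) = 42 + 7*((-65504 + 56225)*(-1/457188)) = 42 + 7*(-9279*(-1/457188)) = 42 + 7*(3093/152396) = 42 + 21651/152396 = 6422283/152396 ≈ 42.142)
163166/M(v, 600) + U/(-70814) = 163166/((-2 + 600 - 156)**2) + (6422283/152396)/(-70814) = 163166/(442**2) + (6422283/152396)*(-1/70814) = 163166/195364 - 6422283/10791770344 = 163166*(1/195364) - 6422283/10791770344 = 4799/5746 - 6422283/10791770344 = 25876401721369/31004756198312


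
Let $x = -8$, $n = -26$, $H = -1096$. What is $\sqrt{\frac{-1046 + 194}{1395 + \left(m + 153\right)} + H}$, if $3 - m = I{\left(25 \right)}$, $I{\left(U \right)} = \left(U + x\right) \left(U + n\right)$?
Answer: $\frac{i \sqrt{859690}}{28} \approx 33.114 i$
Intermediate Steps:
$I{\left(U \right)} = \left(-26 + U\right) \left(-8 + U\right)$ ($I{\left(U \right)} = \left(U - 8\right) \left(U - 26\right) = \left(-8 + U\right) \left(-26 + U\right) = \left(-26 + U\right) \left(-8 + U\right)$)
$m = 20$ ($m = 3 - \left(208 + 25^{2} - 850\right) = 3 - \left(208 + 625 - 850\right) = 3 - -17 = 3 + 17 = 20$)
$\sqrt{\frac{-1046 + 194}{1395 + \left(m + 153\right)} + H} = \sqrt{\frac{-1046 + 194}{1395 + \left(20 + 153\right)} - 1096} = \sqrt{- \frac{852}{1395 + 173} - 1096} = \sqrt{- \frac{852}{1568} - 1096} = \sqrt{\left(-852\right) \frac{1}{1568} - 1096} = \sqrt{- \frac{213}{392} - 1096} = \sqrt{- \frac{429845}{392}} = \frac{i \sqrt{859690}}{28}$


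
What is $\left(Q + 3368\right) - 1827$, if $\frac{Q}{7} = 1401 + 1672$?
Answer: $23052$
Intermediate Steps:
$Q = 21511$ ($Q = 7 \left(1401 + 1672\right) = 7 \cdot 3073 = 21511$)
$\left(Q + 3368\right) - 1827 = \left(21511 + 3368\right) - 1827 = 24879 - 1827 = 23052$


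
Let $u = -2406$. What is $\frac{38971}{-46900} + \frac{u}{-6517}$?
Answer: $- \frac{20161801}{43663900} \approx -0.46175$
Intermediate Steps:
$\frac{38971}{-46900} + \frac{u}{-6517} = \frac{38971}{-46900} - \frac{2406}{-6517} = 38971 \left(- \frac{1}{46900}\right) - - \frac{2406}{6517} = - \frac{38971}{46900} + \frac{2406}{6517} = - \frac{20161801}{43663900}$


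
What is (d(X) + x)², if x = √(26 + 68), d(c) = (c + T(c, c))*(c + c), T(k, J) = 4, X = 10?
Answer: (280 + √94)² ≈ 83923.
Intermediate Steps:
d(c) = 2*c*(4 + c) (d(c) = (c + 4)*(c + c) = (4 + c)*(2*c) = 2*c*(4 + c))
x = √94 ≈ 9.6954
(d(X) + x)² = (2*10*(4 + 10) + √94)² = (2*10*14 + √94)² = (280 + √94)²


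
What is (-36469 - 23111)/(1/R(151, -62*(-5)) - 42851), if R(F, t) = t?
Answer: 18469800/13283809 ≈ 1.3904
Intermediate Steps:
(-36469 - 23111)/(1/R(151, -62*(-5)) - 42851) = (-36469 - 23111)/(1/(-62*(-5)) - 42851) = -59580/(1/310 - 42851) = -59580/(-13283809/310) = -59580*(-310/13283809) = 18469800/13283809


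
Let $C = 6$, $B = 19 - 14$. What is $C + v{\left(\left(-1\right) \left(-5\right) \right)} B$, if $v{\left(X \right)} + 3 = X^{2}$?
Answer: $116$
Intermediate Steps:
$B = 5$ ($B = 19 - 14 = 5$)
$v{\left(X \right)} = -3 + X^{2}$
$C + v{\left(\left(-1\right) \left(-5\right) \right)} B = 6 + \left(-3 + \left(\left(-1\right) \left(-5\right)\right)^{2}\right) 5 = 6 + \left(-3 + 5^{2}\right) 5 = 6 + \left(-3 + 25\right) 5 = 6 + 22 \cdot 5 = 6 + 110 = 116$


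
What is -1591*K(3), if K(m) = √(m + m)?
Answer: -1591*√6 ≈ -3897.1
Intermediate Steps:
K(m) = √2*√m (K(m) = √(2*m) = √2*√m)
-1591*K(3) = -1591*√2*√3 = -1591*√6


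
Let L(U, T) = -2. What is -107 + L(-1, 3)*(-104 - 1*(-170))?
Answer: -239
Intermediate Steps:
-107 + L(-1, 3)*(-104 - 1*(-170)) = -107 - 2*(-104 - 1*(-170)) = -107 - 2*(-104 + 170) = -107 - 2*66 = -107 - 132 = -239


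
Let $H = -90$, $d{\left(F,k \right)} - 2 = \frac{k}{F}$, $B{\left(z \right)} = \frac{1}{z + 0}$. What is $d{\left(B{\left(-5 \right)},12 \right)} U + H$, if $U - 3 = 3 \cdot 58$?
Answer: $-10356$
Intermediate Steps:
$B{\left(z \right)} = \frac{1}{z}$
$d{\left(F,k \right)} = 2 + \frac{k}{F}$
$U = 177$ ($U = 3 + 3 \cdot 58 = 3 + 174 = 177$)
$d{\left(B{\left(-5 \right)},12 \right)} U + H = \left(2 + \frac{12}{\frac{1}{-5}}\right) 177 - 90 = \left(2 + \frac{12}{- \frac{1}{5}}\right) 177 - 90 = \left(2 + 12 \left(-5\right)\right) 177 - 90 = \left(2 - 60\right) 177 - 90 = \left(-58\right) 177 - 90 = -10266 - 90 = -10356$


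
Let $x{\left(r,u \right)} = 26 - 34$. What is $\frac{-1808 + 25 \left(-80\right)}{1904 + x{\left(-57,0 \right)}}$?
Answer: $- \frac{476}{237} \approx -2.0084$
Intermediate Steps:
$x{\left(r,u \right)} = -8$
$\frac{-1808 + 25 \left(-80\right)}{1904 + x{\left(-57,0 \right)}} = \frac{-1808 + 25 \left(-80\right)}{1904 - 8} = \frac{-1808 - 2000}{1896} = \left(-3808\right) \frac{1}{1896} = - \frac{476}{237}$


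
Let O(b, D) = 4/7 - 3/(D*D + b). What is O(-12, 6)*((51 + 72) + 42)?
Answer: 4125/56 ≈ 73.661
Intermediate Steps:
O(b, D) = 4/7 - 3/(b + D²) (O(b, D) = 4*(⅐) - 3/(D² + b) = 4/7 - 3/(b + D²))
O(-12, 6)*((51 + 72) + 42) = ((-21 + 4*(-12) + 4*6²)/(7*(-12 + 6²)))*((51 + 72) + 42) = ((-21 - 48 + 4*36)/(7*(-12 + 36)))*(123 + 42) = ((⅐)*(-21 - 48 + 144)/24)*165 = ((⅐)*(1/24)*75)*165 = (25/56)*165 = 4125/56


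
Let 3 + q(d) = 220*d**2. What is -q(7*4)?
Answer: -172477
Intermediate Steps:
q(d) = -3 + 220*d**2
-q(7*4) = -(-3 + 220*(7*4)**2) = -(-3 + 220*28**2) = -(-3 + 220*784) = -(-3 + 172480) = -1*172477 = -172477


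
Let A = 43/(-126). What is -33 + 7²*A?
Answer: -895/18 ≈ -49.722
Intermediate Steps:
A = -43/126 (A = 43*(-1/126) = -43/126 ≈ -0.34127)
-33 + 7²*A = -33 + 7²*(-43/126) = -33 + 49*(-43/126) = -33 - 301/18 = -895/18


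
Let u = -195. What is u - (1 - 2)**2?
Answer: -196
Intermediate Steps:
u - (1 - 2)**2 = -195 - (1 - 2)**2 = -195 - 1*(-1)**2 = -195 - 1*1 = -195 - 1 = -196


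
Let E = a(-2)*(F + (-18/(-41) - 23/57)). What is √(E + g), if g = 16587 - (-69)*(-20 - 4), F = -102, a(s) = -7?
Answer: 2*√21361222302/2337 ≈ 125.08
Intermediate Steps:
E = 1668037/2337 (E = -7*(-102 + (-18/(-41) - 23/57)) = -7*(-102 + (-18*(-1/41) - 23*1/57)) = -7*(-102 + (18/41 - 23/57)) = -7*(-102 + 83/2337) = -7*(-238291/2337) = 1668037/2337 ≈ 713.75)
g = 14931 (g = 16587 - (-69)*(-24) = 16587 - 1*1656 = 16587 - 1656 = 14931)
√(E + g) = √(1668037/2337 + 14931) = √(36561784/2337) = 2*√21361222302/2337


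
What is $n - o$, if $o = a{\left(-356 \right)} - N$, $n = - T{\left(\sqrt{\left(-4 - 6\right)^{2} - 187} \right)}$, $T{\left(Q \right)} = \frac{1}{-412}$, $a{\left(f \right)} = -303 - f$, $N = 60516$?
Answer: $\frac{24910757}{412} \approx 60463.0$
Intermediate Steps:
$T{\left(Q \right)} = - \frac{1}{412}$
$n = \frac{1}{412}$ ($n = \left(-1\right) \left(- \frac{1}{412}\right) = \frac{1}{412} \approx 0.0024272$)
$o = -60463$ ($o = \left(-303 - -356\right) - 60516 = \left(-303 + 356\right) - 60516 = 53 - 60516 = -60463$)
$n - o = \frac{1}{412} - -60463 = \frac{1}{412} + 60463 = \frac{24910757}{412}$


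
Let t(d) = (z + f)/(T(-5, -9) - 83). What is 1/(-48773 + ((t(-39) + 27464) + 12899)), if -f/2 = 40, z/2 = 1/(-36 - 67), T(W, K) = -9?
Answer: -4738/39842459 ≈ -0.00011892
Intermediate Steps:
z = -2/103 (z = 2/(-36 - 67) = 2/(-103) = 2*(-1/103) = -2/103 ≈ -0.019417)
f = -80 (f = -2*40 = -80)
t(d) = 4121/4738 (t(d) = (-2/103 - 80)/(-9 - 83) = -8242/103/(-92) = -8242/103*(-1/92) = 4121/4738)
1/(-48773 + ((t(-39) + 27464) + 12899)) = 1/(-48773 + ((4121/4738 + 27464) + 12899)) = 1/(-48773 + (130128553/4738 + 12899)) = 1/(-48773 + 191244015/4738) = 1/(-39842459/4738) = -4738/39842459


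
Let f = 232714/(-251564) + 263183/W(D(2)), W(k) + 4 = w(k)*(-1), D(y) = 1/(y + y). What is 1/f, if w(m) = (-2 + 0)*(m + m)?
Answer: -377346/33104033177 ≈ -1.1399e-5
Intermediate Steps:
w(m) = -4*m
D(y) = 1/(2*y)
W(k) = -4 + 4*k (W(k) = -4 - 4*k*(-1) = -4 + 4*k)
f = -33104033177/377346 (f = 232714/(-251564) + 263183/(-4 + 4*((½)/2)) = 232714*(-1/251564) + 263183/(-4 + 4*((½)*(½))) = -116357/125782 + 263183/(-4 + 4*(¼)) = -116357/125782 + 263183/(-4 + 1) = -116357/125782 + 263183/(-3) = -116357/125782 + 263183*(-⅓) = -116357/125782 - 263183/3 = -33104033177/377346 ≈ -87729.)
1/f = 1/(-33104033177/377346) = -377346/33104033177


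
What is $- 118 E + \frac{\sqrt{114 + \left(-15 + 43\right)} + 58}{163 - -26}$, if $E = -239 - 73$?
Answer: $\frac{6958282}{189} + \frac{\sqrt{142}}{189} \approx 36816.0$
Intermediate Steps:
$E = -312$
$- 118 E + \frac{\sqrt{114 + \left(-15 + 43\right)} + 58}{163 - -26} = \left(-118\right) \left(-312\right) + \frac{\sqrt{114 + \left(-15 + 43\right)} + 58}{163 - -26} = 36816 + \frac{\sqrt{114 + 28} + 58}{163 + \left(-97 + 123\right)} = 36816 + \frac{\sqrt{142} + 58}{163 + 26} = 36816 + \frac{58 + \sqrt{142}}{189} = 36816 + \left(58 + \sqrt{142}\right) \frac{1}{189} = 36816 + \left(\frac{58}{189} + \frac{\sqrt{142}}{189}\right) = \frac{6958282}{189} + \frac{\sqrt{142}}{189}$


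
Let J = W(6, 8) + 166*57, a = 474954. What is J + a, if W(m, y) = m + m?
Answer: 484428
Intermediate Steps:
W(m, y) = 2*m
J = 9474 (J = 2*6 + 166*57 = 12 + 9462 = 9474)
J + a = 9474 + 474954 = 484428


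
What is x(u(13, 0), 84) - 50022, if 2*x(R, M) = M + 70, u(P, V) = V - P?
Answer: -49945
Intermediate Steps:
x(R, M) = 35 + M/2 (x(R, M) = (M + 70)/2 = (70 + M)/2 = 35 + M/2)
x(u(13, 0), 84) - 50022 = (35 + (½)*84) - 50022 = (35 + 42) - 50022 = 77 - 50022 = -49945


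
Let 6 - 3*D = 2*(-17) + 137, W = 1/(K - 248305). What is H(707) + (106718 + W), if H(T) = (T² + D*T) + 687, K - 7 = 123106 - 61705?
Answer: 36407182572/62299 ≈ 5.8439e+5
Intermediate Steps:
K = 61408 (K = 7 + (123106 - 61705) = 7 + 61401 = 61408)
W = -1/186897 (W = 1/(61408 - 248305) = 1/(-186897) = -1/186897 ≈ -5.3505e-6)
D = -97/3 (D = 2 - (2*(-17) + 137)/3 = 2 - (-34 + 137)/3 = 2 - ⅓*103 = 2 - 103/3 = -97/3 ≈ -32.333)
H(T) = 687 + T² - 97*T/3 (H(T) = (T² - 97*T/3) + 687 = 687 + T² - 97*T/3)
H(707) + (106718 + W) = (687 + 707² - 97/3*707) + (106718 - 1/186897) = (687 + 499849 - 68579/3) + 19945274045/186897 = 1433029/3 + 19945274045/186897 = 36407182572/62299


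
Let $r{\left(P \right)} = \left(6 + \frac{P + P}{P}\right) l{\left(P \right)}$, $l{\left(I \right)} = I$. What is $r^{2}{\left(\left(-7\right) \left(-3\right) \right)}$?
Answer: $28224$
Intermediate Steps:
$r{\left(P \right)} = 8 P$ ($r{\left(P \right)} = \left(6 + \frac{P + P}{P}\right) P = \left(6 + \frac{2 P}{P}\right) P = \left(6 + 2\right) P = 8 P$)
$r^{2}{\left(\left(-7\right) \left(-3\right) \right)} = \left(8 \left(\left(-7\right) \left(-3\right)\right)\right)^{2} = \left(8 \cdot 21\right)^{2} = 168^{2} = 28224$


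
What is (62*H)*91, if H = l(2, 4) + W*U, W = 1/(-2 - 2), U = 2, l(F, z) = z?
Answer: 19747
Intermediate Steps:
W = -¼ (W = 1/(-4) = -¼ ≈ -0.25000)
H = 7/2 (H = 4 - ¼*2 = 4 - ½ = 7/2 ≈ 3.5000)
(62*H)*91 = (62*(7/2))*91 = 217*91 = 19747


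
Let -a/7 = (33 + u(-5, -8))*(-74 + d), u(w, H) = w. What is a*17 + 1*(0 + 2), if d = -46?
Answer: 399842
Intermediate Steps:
a = 23520 (a = -7*(33 - 5)*(-74 - 46) = -196*(-120) = -7*(-3360) = 23520)
a*17 + 1*(0 + 2) = 23520*17 + 1*(0 + 2) = 399840 + 1*2 = 399840 + 2 = 399842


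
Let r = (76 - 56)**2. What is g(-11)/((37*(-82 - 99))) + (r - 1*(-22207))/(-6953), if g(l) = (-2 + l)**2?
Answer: -152574136/46564241 ≈ -3.2766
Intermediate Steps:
r = 400 (r = 20**2 = 400)
g(-11)/((37*(-82 - 99))) + (r - 1*(-22207))/(-6953) = (-2 - 11)**2/((37*(-82 - 99))) + (400 - 1*(-22207))/(-6953) = (-13)**2/((37*(-181))) + (400 + 22207)*(-1/6953) = 169/(-6697) + 22607*(-1/6953) = 169*(-1/6697) - 22607/6953 = -169/6697 - 22607/6953 = -152574136/46564241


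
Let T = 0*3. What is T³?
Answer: 0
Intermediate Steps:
T = 0
T³ = 0³ = 0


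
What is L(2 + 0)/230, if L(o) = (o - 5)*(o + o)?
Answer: -6/115 ≈ -0.052174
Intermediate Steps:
L(o) = 2*o*(-5 + o) (L(o) = (-5 + o)*(2*o) = 2*o*(-5 + o))
L(2 + 0)/230 = (2*(2 + 0)*(-5 + (2 + 0)))/230 = (2*2*(-5 + 2))*(1/230) = (2*2*(-3))*(1/230) = -12*1/230 = -6/115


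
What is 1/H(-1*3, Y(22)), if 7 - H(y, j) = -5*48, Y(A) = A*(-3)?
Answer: 1/247 ≈ 0.0040486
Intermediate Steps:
Y(A) = -3*A
H(y, j) = 247 (H(y, j) = 7 - (-5)*48 = 7 - 1*(-240) = 7 + 240 = 247)
1/H(-1*3, Y(22)) = 1/247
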